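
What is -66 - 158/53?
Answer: -3656/53 ≈ -68.981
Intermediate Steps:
-66 - 158/53 = -3656/53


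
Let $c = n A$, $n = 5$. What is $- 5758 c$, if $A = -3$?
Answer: $86370$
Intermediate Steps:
$c = -15$ ($c = 5 \left(-3\right) = -15$)
$- 5758 c = \left(-5758\right) \left(-15\right) = 86370$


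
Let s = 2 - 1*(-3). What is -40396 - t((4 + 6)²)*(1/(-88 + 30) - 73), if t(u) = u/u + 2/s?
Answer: -2337039/58 ≈ -40294.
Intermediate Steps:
s = 5 (s = 2 + 3 = 5)
t(u) = 7/5 (t(u) = u/u + 2/5 = 1 + 2*(⅕) = 1 + ⅖ = 7/5)
-40396 - t((4 + 6)²)*(1/(-88 + 30) - 73) = -40396 - 7*(1/(-88 + 30) - 73)/5 = -40396 - 7*(1/(-58) - 73)/5 = -40396 - 7*(-1/58 - 73)/5 = -40396 - 7*(-4235)/(5*58) = -40396 - 1*(-5929/58) = -40396 + 5929/58 = -2337039/58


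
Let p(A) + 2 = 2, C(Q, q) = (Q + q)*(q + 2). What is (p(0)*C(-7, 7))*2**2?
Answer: 0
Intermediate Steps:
C(Q, q) = (2 + q)*(Q + q) (C(Q, q) = (Q + q)*(2 + q) = (2 + q)*(Q + q))
p(A) = 0 (p(A) = -2 + 2 = 0)
(p(0)*C(-7, 7))*2**2 = (0*(7**2 + 2*(-7) + 2*7 - 7*7))*2**2 = (0*(49 - 14 + 14 - 49))*4 = (0*0)*4 = 0*4 = 0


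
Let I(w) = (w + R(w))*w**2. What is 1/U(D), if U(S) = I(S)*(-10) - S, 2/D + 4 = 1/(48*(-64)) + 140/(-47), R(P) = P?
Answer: 1023165614690383247/774800316016453632 ≈ 1.3206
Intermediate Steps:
I(w) = 2*w**3 (I(w) = (w + w)*w**2 = (2*w)*w**2 = 2*w**3)
D = -288768/1007663 (D = 2/(-4 + (1/(48*(-64)) + 140/(-47))) = 2/(-4 + ((1/48)*(-1/64) + 140*(-1/47))) = 2/(-4 + (-1/3072 - 140/47)) = 2/(-4 - 430127/144384) = 2/(-1007663/144384) = 2*(-144384/1007663) = -288768/1007663 ≈ -0.28657)
U(S) = -S - 20*S**3 (U(S) = (2*S**3)*(-10) - S = -20*S**3 - S = -S - 20*S**3)
1/U(D) = 1/(-1*(-288768/1007663) - 20*(-288768/1007663)**3) = 1/(288768/1007663 - 20*(-24079485036920832/1023165614690383247)) = 1/(288768/1007663 + 481589700738416640/1023165614690383247) = 1/(774800316016453632/1023165614690383247) = 1023165614690383247/774800316016453632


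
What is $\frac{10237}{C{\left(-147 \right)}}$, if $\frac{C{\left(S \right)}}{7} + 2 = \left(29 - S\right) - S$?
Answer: $\frac{10237}{2247} \approx 4.5559$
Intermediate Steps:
$C{\left(S \right)} = 189 - 14 S$ ($C{\left(S \right)} = -14 + 7 \left(\left(29 - S\right) - S\right) = -14 + 7 \left(29 - 2 S\right) = -14 - \left(-203 + 14 S\right) = 189 - 14 S$)
$\frac{10237}{C{\left(-147 \right)}} = \frac{10237}{189 - -2058} = \frac{10237}{189 + 2058} = \frac{10237}{2247}$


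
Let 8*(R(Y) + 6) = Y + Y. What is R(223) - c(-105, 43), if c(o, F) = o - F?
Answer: 791/4 ≈ 197.75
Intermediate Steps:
R(Y) = -6 + Y/4 (R(Y) = -6 + (Y + Y)/8 = -6 + (2*Y)/8 = -6 + Y/4)
R(223) - c(-105, 43) = (-6 + (¼)*223) - (-105 - 1*43) = (-6 + 223/4) - (-105 - 43) = 199/4 - 1*(-148) = 199/4 + 148 = 791/4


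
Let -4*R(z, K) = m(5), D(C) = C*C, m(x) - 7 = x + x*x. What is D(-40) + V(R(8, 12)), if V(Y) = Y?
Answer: 6363/4 ≈ 1590.8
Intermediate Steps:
m(x) = 7 + x + x² (m(x) = 7 + (x + x*x) = 7 + (x + x²) = 7 + x + x²)
D(C) = C²
R(z, K) = -37/4 (R(z, K) = -(7 + 5 + 5²)/4 = -(7 + 5 + 25)/4 = -¼*37 = -37/4)
D(-40) + V(R(8, 12)) = (-40)² - 37/4 = 1600 - 37/4 = 6363/4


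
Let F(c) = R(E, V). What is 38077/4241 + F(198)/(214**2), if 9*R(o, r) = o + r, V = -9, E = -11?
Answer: 3923470952/436996881 ≈ 8.9783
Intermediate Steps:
R(o, r) = o/9 + r/9 (R(o, r) = (o + r)/9 = o/9 + r/9)
F(c) = -20/9 (F(c) = (1/9)*(-11) + (1/9)*(-9) = -11/9 - 1 = -20/9)
38077/4241 + F(198)/(214**2) = 38077/4241 - 20/(9*(214**2)) = 38077*(1/4241) - 20/9/45796 = 38077/4241 - 20/9*1/45796 = 38077/4241 - 5/103041 = 3923470952/436996881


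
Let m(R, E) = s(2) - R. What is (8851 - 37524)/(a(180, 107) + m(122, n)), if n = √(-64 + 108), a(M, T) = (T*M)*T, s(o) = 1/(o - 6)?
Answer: -114692/8242791 ≈ -0.013914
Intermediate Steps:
s(o) = 1/(-6 + o)
a(M, T) = M*T² (a(M, T) = (M*T)*T = M*T²)
n = 2*√11 (n = √44 = 2*√11 ≈ 6.6332)
m(R, E) = -¼ - R (m(R, E) = 1/(-6 + 2) - R = 1/(-4) - R = -¼ - R)
(8851 - 37524)/(a(180, 107) + m(122, n)) = (8851 - 37524)/(180*107² + (-¼ - 1*122)) = -28673/(180*11449 + (-¼ - 122)) = -28673/(2060820 - 489/4) = -28673/8242791/4 = -28673*4/8242791 = -114692/8242791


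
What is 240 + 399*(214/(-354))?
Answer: -71/59 ≈ -1.2034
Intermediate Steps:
240 + 399*(214/(-354)) = 240 + 399*(214*(-1/354)) = 240 + 399*(-107/177) = 240 - 14231/59 = -71/59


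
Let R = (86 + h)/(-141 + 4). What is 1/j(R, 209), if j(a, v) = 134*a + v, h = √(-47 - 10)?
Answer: 781311/97913791 + 18358*I*√57/293741373 ≈ 0.0079796 + 0.00047184*I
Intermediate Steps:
h = I*√57 (h = √(-57) = I*√57 ≈ 7.5498*I)
R = -86/137 - I*√57/137 (R = (86 + I*√57)/(-141 + 4) = (86 + I*√57)/(-137) = (86 + I*√57)*(-1/137) = -86/137 - I*√57/137 ≈ -0.62774 - 0.055108*I)
j(a, v) = v + 134*a
1/j(R, 209) = 1/(209 + 134*(-86/137 - I*√57/137)) = 1/(209 + (-11524/137 - 134*I*√57/137)) = 1/(17109/137 - 134*I*√57/137)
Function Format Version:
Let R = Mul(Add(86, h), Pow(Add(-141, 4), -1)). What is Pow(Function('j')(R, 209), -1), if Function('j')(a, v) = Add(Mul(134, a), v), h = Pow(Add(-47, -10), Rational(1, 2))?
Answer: Add(Rational(781311, 97913791), Mul(Rational(18358, 293741373), I, Pow(57, Rational(1, 2)))) ≈ Add(0.0079796, Mul(0.00047184, I))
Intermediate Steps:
h = Mul(I, Pow(57, Rational(1, 2))) (h = Pow(-57, Rational(1, 2)) = Mul(I, Pow(57, Rational(1, 2))) ≈ Mul(7.5498, I))
R = Add(Rational(-86, 137), Mul(Rational(-1, 137), I, Pow(57, Rational(1, 2)))) (R = Mul(Add(86, Mul(I, Pow(57, Rational(1, 2)))), Pow(Add(-141, 4), -1)) = Mul(Add(86, Mul(I, Pow(57, Rational(1, 2)))), Pow(-137, -1)) = Mul(Add(86, Mul(I, Pow(57, Rational(1, 2)))), Rational(-1, 137)) = Add(Rational(-86, 137), Mul(Rational(-1, 137), I, Pow(57, Rational(1, 2)))) ≈ Add(-0.62774, Mul(-0.055108, I)))
Function('j')(a, v) = Add(v, Mul(134, a))
Pow(Function('j')(R, 209), -1) = Pow(Add(209, Mul(134, Add(Rational(-86, 137), Mul(Rational(-1, 137), I, Pow(57, Rational(1, 2)))))), -1) = Pow(Add(209, Add(Rational(-11524, 137), Mul(Rational(-134, 137), I, Pow(57, Rational(1, 2))))), -1) = Pow(Add(Rational(17109, 137), Mul(Rational(-134, 137), I, Pow(57, Rational(1, 2)))), -1)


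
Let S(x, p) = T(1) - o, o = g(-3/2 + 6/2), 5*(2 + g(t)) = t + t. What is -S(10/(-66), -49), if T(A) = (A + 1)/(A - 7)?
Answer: -16/15 ≈ -1.0667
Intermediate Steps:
T(A) = (1 + A)/(-7 + A)
g(t) = -2 + 2*t/5 (g(t) = -2 + (t + t)/5 = -2 + (2*t)/5 = -2 + 2*t/5)
o = -7/5 (o = -2 + 2*(-3/2 + 6/2)/5 = -2 + 2*(-3*1/2 + 6*(1/2))/5 = -2 + 2*(-3/2 + 3)/5 = -2 + (2/5)*(3/2) = -2 + 3/5 = -7/5 ≈ -1.4000)
S(x, p) = 16/15 (S(x, p) = (1 + 1)/(-7 + 1) - 1*(-7/5) = 2/(-6) + 7/5 = -1/6*2 + 7/5 = -1/3 + 7/5 = 16/15)
-S(10/(-66), -49) = -1*16/15 = -16/15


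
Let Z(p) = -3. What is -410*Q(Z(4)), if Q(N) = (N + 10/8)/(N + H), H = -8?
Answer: -1435/22 ≈ -65.227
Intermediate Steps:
Q(N) = (5/4 + N)/(-8 + N) (Q(N) = (N + 10/8)/(N - 8) = (N + 10*(⅛))/(-8 + N) = (N + 5/4)/(-8 + N) = (5/4 + N)/(-8 + N))
-410*Q(Z(4)) = -410*(5/4 - 3)/(-8 - 3) = -410*(-7)/((-11)*4) = -(-410)*(-7)/(11*4) = -410*7/44 = -1435/22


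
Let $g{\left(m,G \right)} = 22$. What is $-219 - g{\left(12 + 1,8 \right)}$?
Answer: $-241$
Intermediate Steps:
$-219 - g{\left(12 + 1,8 \right)} = -219 - 22 = -241$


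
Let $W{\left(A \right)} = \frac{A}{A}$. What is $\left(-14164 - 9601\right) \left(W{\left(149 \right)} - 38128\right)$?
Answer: $906088155$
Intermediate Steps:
$W{\left(A \right)} = 1$
$\left(-14164 - 9601\right) \left(W{\left(149 \right)} - 38128\right) = \left(-14164 - 9601\right) \left(1 - 38128\right) = \left(-23765\right) \left(-38127\right) = 906088155$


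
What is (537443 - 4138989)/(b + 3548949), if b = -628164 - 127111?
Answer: -138521/107449 ≈ -1.2892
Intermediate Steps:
b = -755275
(537443 - 4138989)/(b + 3548949) = (537443 - 4138989)/(-755275 + 3548949) = -3601546/2793674 = -3601546*1/2793674 = -138521/107449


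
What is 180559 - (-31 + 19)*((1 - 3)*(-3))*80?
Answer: 186319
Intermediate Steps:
180559 - (-31 + 19)*((1 - 3)*(-3))*80 = 180559 - (-(-24)*(-3))*80 = 180559 - (-12*6)*80 = 180559 - (-72)*80 = 180559 - 1*(-5760) = 180559 + 5760 = 186319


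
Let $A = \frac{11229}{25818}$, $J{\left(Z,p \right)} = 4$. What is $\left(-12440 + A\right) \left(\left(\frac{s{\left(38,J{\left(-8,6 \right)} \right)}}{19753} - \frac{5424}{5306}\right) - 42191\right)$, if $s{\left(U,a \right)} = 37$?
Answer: $\frac{118352429688069041209}{225497462827} \approx 5.2485 \cdot 10^{8}$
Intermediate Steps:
$A = \frac{3743}{8606}$ ($A = 11229 \cdot \frac{1}{25818} = \frac{3743}{8606} \approx 0.43493$)
$\left(-12440 + A\right) \left(\left(\frac{s{\left(38,J{\left(-8,6 \right)} \right)}}{19753} - \frac{5424}{5306}\right) - 42191\right) = \left(-12440 + \frac{3743}{8606}\right) \left(\left(\frac{37}{19753} - \frac{5424}{5306}\right) - 42191\right) = - \frac{107054897 \left(\left(37 \cdot \frac{1}{19753} - \frac{2712}{2653}\right) - 42191\right)}{8606} = - \frac{107054897 \left(\left(\frac{37}{19753} - \frac{2712}{2653}\right) - 42191\right)}{8606} = - \frac{107054897 \left(- \frac{53471975}{52404709} - 42191\right)}{8606} = \left(- \frac{107054897}{8606}\right) \left(- \frac{2211060549394}{52404709}\right) = \frac{118352429688069041209}{225497462827}$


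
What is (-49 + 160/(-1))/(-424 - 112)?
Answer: 209/536 ≈ 0.38993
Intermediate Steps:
(-49 + 160/(-1))/(-424 - 112) = (-49 + 160*(-1))/(-536) = (-49 - 160)*(-1/536) = -209*(-1/536) = 209/536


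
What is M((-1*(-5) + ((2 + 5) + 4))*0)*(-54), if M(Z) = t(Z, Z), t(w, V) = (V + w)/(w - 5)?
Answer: 0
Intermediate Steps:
t(w, V) = (V + w)/(-5 + w)
M(Z) = 2*Z/(-5 + Z) (M(Z) = (Z + Z)/(-5 + Z) = (2*Z)/(-5 + Z) = 2*Z/(-5 + Z))
M((-1*(-5) + ((2 + 5) + 4))*0)*(-54) = (2*((-1*(-5) + ((2 + 5) + 4))*0)/(-5 + (-1*(-5) + ((2 + 5) + 4))*0))*(-54) = (2*((5 + (7 + 4))*0)/(-5 + (5 + (7 + 4))*0))*(-54) = (2*((5 + 11)*0)/(-5 + (5 + 11)*0))*(-54) = (2*(16*0)/(-5 + 16*0))*(-54) = (2*0/(-5 + 0))*(-54) = (2*0/(-5))*(-54) = (2*0*(-⅕))*(-54) = 0*(-54) = 0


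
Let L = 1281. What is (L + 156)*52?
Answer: 74724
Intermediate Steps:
(L + 156)*52 = (1281 + 156)*52 = 1437*52 = 74724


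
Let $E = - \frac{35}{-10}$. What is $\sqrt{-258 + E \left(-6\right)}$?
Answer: $3 i \sqrt{31} \approx 16.703 i$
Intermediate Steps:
$E = \frac{7}{2}$ ($E = \left(-35\right) \left(- \frac{1}{10}\right) = \frac{7}{2} \approx 3.5$)
$\sqrt{-258 + E \left(-6\right)} = \sqrt{-258 + \frac{7}{2} \left(-6\right)} = \sqrt{-258 - 21} = \sqrt{-279} = 3 i \sqrt{31}$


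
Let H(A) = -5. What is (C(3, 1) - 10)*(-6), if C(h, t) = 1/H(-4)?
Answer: 306/5 ≈ 61.200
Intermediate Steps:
C(h, t) = -⅕ (C(h, t) = 1/(-5) = -⅕)
(C(3, 1) - 10)*(-6) = (-⅕ - 10)*(-6) = -51/5*(-6) = 306/5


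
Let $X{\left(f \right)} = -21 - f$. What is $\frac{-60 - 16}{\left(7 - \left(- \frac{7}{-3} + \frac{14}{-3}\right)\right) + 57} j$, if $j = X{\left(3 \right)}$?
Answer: $\frac{5472}{199} \approx 27.497$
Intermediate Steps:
$j = -24$ ($j = -21 - 3 = -24$)
$\frac{-60 - 16}{\left(7 - \left(- \frac{7}{-3} + \frac{14}{-3}\right)\right) + 57} j = \frac{-60 - 16}{\left(7 - \left(- \frac{7}{-3} + \frac{14}{-3}\right)\right) + 57} \left(-24\right) = - \frac{76}{\left(7 - \left(\left(-7\right) \left(- \frac{1}{3}\right) + 14 \left(- \frac{1}{3}\right)\right)\right) + 57} \left(-24\right) = - \frac{76}{\left(7 - \left(\frac{7}{3} - \frac{14}{3}\right)\right) + 57} \left(-24\right) = - \frac{76}{\left(7 - - \frac{7}{3}\right) + 57} \left(-24\right) = - \frac{76}{\left(7 + \frac{7}{3}\right) + 57} \left(-24\right) = - \frac{76}{\frac{28}{3} + 57} \left(-24\right) = - \frac{76}{\frac{199}{3}} \left(-24\right) = \left(-76\right) \frac{3}{199} \left(-24\right) = \left(- \frac{228}{199}\right) \left(-24\right) = \frac{5472}{199}$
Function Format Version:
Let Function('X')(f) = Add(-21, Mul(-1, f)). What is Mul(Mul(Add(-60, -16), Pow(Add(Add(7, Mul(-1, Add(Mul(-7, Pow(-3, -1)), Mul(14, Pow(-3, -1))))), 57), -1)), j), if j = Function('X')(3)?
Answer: Rational(5472, 199) ≈ 27.497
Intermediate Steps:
j = -24 (j = Add(-21, Mul(-1, 3)) = Add(-21, -3) = -24)
Mul(Mul(Add(-60, -16), Pow(Add(Add(7, Mul(-1, Add(Mul(-7, Pow(-3, -1)), Mul(14, Pow(-3, -1))))), 57), -1)), j) = Mul(Mul(Add(-60, -16), Pow(Add(Add(7, Mul(-1, Add(Mul(-7, Pow(-3, -1)), Mul(14, Pow(-3, -1))))), 57), -1)), -24) = Mul(Mul(-76, Pow(Add(Add(7, Mul(-1, Add(Mul(-7, Rational(-1, 3)), Mul(14, Rational(-1, 3))))), 57), -1)), -24) = Mul(Mul(-76, Pow(Add(Add(7, Mul(-1, Add(Rational(7, 3), Rational(-14, 3)))), 57), -1)), -24) = Mul(Mul(-76, Pow(Add(Add(7, Mul(-1, Rational(-7, 3))), 57), -1)), -24) = Mul(Mul(-76, Pow(Add(Add(7, Rational(7, 3)), 57), -1)), -24) = Mul(Mul(-76, Pow(Add(Rational(28, 3), 57), -1)), -24) = Mul(Mul(-76, Pow(Rational(199, 3), -1)), -24) = Mul(Mul(-76, Rational(3, 199)), -24) = Mul(Rational(-228, 199), -24) = Rational(5472, 199)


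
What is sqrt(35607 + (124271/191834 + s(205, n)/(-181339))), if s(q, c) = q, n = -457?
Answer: sqrt(43090037285618025998854806)/34786985726 ≈ 188.70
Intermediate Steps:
sqrt(35607 + (124271/191834 + s(205, n)/(-181339))) = sqrt(35607 + (124271/191834 + 205/(-181339))) = sqrt(35607 + (124271*(1/191834) + 205*(-1/181339))) = sqrt(35607 + (124271/191834 - 205/181339)) = sqrt(35607 + 22495852899/34786985726) = sqrt(1238682696598581/34786985726) = sqrt(43090037285618025998854806)/34786985726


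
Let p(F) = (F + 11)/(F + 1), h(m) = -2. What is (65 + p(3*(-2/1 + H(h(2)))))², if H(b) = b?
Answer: 512656/121 ≈ 4236.8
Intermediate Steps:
p(F) = (11 + F)/(1 + F)
(65 + p(3*(-2/1 + H(h(2)))))² = (65 + (11 + 3*(-2/1 - 2))/(1 + 3*(-2/1 - 2)))² = (65 + (11 + 3*(-2*1 - 2))/(1 + 3*(-2*1 - 2)))² = (65 + (11 + 3*(-2 - 2))/(1 + 3*(-2 - 2)))² = (65 + (11 + 3*(-4))/(1 + 3*(-4)))² = (65 + (11 - 12)/(1 - 12))² = (65 - 1/(-11))² = (65 - 1/11*(-1))² = (65 + 1/11)² = (716/11)² = 512656/121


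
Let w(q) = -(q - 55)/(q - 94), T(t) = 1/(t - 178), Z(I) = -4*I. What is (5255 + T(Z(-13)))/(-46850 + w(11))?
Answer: -54956707/489962844 ≈ -0.11217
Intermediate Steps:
T(t) = 1/(-178 + t)
w(q) = -(-55 + q)/(-94 + q)
(5255 + T(Z(-13)))/(-46850 + w(11)) = (5255 + 1/(-178 - 4*(-13)))/(-46850 + (55 - 1*11)/(-94 + 11)) = (5255 + 1/(-178 + 52))/(-46850 + (55 - 11)/(-83)) = (5255 + 1/(-126))/(-46850 - 1/83*44) = (5255 - 1/126)/(-46850 - 44/83) = 662129/(126*(-3888594/83)) = (662129/126)*(-83/3888594) = -54956707/489962844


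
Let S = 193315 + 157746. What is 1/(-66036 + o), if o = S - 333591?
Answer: -1/48566 ≈ -2.0591e-5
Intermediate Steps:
S = 351061
o = 17470 (o = 351061 - 333591 = 17470)
1/(-66036 + o) = 1/(-66036 + 17470) = 1/(-48566) = -1/48566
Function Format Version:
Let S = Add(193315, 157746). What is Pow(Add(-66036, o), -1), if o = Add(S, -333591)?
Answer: Rational(-1, 48566) ≈ -2.0591e-5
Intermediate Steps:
S = 351061
o = 17470 (o = Add(351061, -333591) = 17470)
Pow(Add(-66036, o), -1) = Pow(Add(-66036, 17470), -1) = Pow(-48566, -1) = Rational(-1, 48566)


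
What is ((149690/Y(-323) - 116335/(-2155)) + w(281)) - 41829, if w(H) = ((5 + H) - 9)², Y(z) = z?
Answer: 4801532551/139213 ≈ 34491.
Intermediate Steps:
w(H) = (-4 + H)²
((149690/Y(-323) - 116335/(-2155)) + w(281)) - 41829 = ((149690/(-323) - 116335/(-2155)) + (-4 + 281)²) - 41829 = ((149690*(-1/323) - 116335*(-1/2155)) + 277²) - 41829 = ((-149690/323 + 23267/431) + 76729) - 41829 = (-57001149/139213 + 76729) - 41829 = 10624673128/139213 - 41829 = 4801532551/139213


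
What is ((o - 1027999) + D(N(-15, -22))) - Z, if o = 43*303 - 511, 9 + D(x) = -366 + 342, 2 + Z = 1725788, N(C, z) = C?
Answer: -2741300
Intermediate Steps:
Z = 1725786 (Z = -2 + 1725788 = 1725786)
D(x) = -33 (D(x) = -9 + (-366 + 342) = -9 - 24 = -33)
o = 12518 (o = 13029 - 511 = 12518)
((o - 1027999) + D(N(-15, -22))) - Z = ((12518 - 1027999) - 33) - 1*1725786 = (-1015481 - 33) - 1725786 = -1015514 - 1725786 = -2741300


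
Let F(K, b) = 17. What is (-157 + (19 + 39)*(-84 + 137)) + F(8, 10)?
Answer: 2934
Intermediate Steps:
(-157 + (19 + 39)*(-84 + 137)) + F(8, 10) = (-157 + (19 + 39)*(-84 + 137)) + 17 = (-157 + 58*53) + 17 = (-157 + 3074) + 17 = 2917 + 17 = 2934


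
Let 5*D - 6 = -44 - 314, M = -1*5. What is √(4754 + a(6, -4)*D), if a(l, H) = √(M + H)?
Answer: √(118850 - 5280*I)/5 ≈ 68.966 - 1.5312*I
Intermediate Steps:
M = -5
a(l, H) = √(-5 + H)
D = -352/5 (D = 6/5 + (-44 - 314)/5 = 6/5 + (⅕)*(-358) = 6/5 - 358/5 = -352/5 ≈ -70.400)
√(4754 + a(6, -4)*D) = √(4754 + √(-5 - 4)*(-352/5)) = √(4754 + √(-9)*(-352/5)) = √(4754 + (3*I)*(-352/5)) = √(4754 - 1056*I/5)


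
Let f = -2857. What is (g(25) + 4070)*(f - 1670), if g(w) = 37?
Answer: -18592389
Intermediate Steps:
(g(25) + 4070)*(f - 1670) = (37 + 4070)*(-2857 - 1670) = 4107*(-4527) = -18592389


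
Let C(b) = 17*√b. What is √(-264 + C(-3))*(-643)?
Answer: -643*√(-264 + 17*I*√3) ≈ -581.72 - 10464.0*I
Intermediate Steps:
√(-264 + C(-3))*(-643) = √(-264 + 17*√(-3))*(-643) = √(-264 + 17*(I*√3))*(-643) = √(-264 + 17*I*√3)*(-643) = -643*√(-264 + 17*I*√3)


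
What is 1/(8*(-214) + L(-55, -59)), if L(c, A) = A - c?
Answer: -1/1716 ≈ -0.00058275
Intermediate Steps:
1/(8*(-214) + L(-55, -59)) = 1/(8*(-214) + (-59 - 1*(-55))) = 1/(-1712 + (-59 + 55)) = 1/(-1712 - 4) = 1/(-1716) = -1/1716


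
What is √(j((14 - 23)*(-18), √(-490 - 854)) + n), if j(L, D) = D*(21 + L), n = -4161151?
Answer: √(-4161151 + 1464*I*√21) ≈ 1.64 + 2039.9*I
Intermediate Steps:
√(j((14 - 23)*(-18), √(-490 - 854)) + n) = √(√(-490 - 854)*(21 + (14 - 23)*(-18)) - 4161151) = √(√(-1344)*(21 - 9*(-18)) - 4161151) = √((8*I*√21)*(21 + 162) - 4161151) = √((8*I*√21)*183 - 4161151) = √(1464*I*√21 - 4161151) = √(-4161151 + 1464*I*√21)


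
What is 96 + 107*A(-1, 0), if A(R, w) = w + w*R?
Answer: 96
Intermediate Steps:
A(R, w) = w + R*w
96 + 107*A(-1, 0) = 96 + 107*(0*(1 - 1)) = 96 + 107*(0*0) = 96 + 107*0 = 96 + 0 = 96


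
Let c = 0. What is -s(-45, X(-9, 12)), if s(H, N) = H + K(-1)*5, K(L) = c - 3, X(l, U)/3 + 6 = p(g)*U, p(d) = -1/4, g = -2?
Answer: 60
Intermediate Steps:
p(d) = -1/4 (p(d) = -1*1/4 = -1/4)
X(l, U) = -18 - 3*U/4 (X(l, U) = -18 + 3*(-U/4) = -18 - 3*U/4)
K(L) = -3 (K(L) = 0 - 3 = -3)
s(H, N) = -15 + H (s(H, N) = H - 3*5 = H - 15 = -15 + H)
-s(-45, X(-9, 12)) = -(-15 - 45) = -1*(-60) = 60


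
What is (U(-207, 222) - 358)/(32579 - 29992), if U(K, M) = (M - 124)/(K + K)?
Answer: -74155/535509 ≈ -0.13848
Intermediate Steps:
U(K, M) = (-124 + M)/(2*K) (U(K, M) = (-124 + M)/((2*K)) = (-124 + M)*(1/(2*K)) = (-124 + M)/(2*K))
(U(-207, 222) - 358)/(32579 - 29992) = ((1/2)*(-124 + 222)/(-207) - 358)/(32579 - 29992) = ((1/2)*(-1/207)*98 - 358)/2587 = (-49/207 - 358)*(1/2587) = -74155/207*1/2587 = -74155/535509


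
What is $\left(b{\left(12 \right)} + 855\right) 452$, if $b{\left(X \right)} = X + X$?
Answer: $397308$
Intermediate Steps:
$b{\left(X \right)} = 2 X$
$\left(b{\left(12 \right)} + 855\right) 452 = \left(2 \cdot 12 + 855\right) 452 = \left(24 + 855\right) 452 = 879 \cdot 452 = 397308$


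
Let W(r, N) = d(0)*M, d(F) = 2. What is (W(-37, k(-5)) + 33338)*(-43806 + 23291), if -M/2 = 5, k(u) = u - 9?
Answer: -683518770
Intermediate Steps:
k(u) = -9 + u
M = -10 (M = -2*5 = -10)
W(r, N) = -20 (W(r, N) = 2*(-10) = -20)
(W(-37, k(-5)) + 33338)*(-43806 + 23291) = (-20 + 33338)*(-43806 + 23291) = 33318*(-20515) = -683518770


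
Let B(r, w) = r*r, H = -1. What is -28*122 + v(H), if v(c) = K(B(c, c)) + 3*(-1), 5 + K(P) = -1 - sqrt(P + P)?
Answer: -3425 - sqrt(2) ≈ -3426.4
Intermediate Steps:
B(r, w) = r**2
K(P) = -6 - sqrt(2)*sqrt(P) (K(P) = -5 + (-1 - sqrt(P + P)) = -5 + (-1 - sqrt(2*P)) = -5 + (-1 - sqrt(2)*sqrt(P)) = -6 - sqrt(2)*sqrt(P))
v(c) = -9 - sqrt(2)*sqrt(c**2) (v(c) = (-6 - sqrt(2)*sqrt(c**2)) + 3*(-1) = (-6 - sqrt(2)*sqrt(c**2)) - 3 = -9 - sqrt(2)*sqrt(c**2))
-28*122 + v(H) = -28*122 + (-9 - sqrt(2)*sqrt((-1)**2)) = -3416 + (-9 - sqrt(2)*sqrt(1)) = -3416 + (-9 - 1*sqrt(2)*1) = -3416 + (-9 - sqrt(2)) = -3425 - sqrt(2)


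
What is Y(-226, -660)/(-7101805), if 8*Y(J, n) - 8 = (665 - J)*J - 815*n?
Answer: -168271/28407220 ≈ -0.0059235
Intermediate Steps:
Y(J, n) = 1 - 815*n/8 + J*(665 - J)/8 (Y(J, n) = 1 + ((665 - J)*J - 815*n)/8 = 1 + (J*(665 - J) - 815*n)/8 = 1 + (-815*n + J*(665 - J))/8 = 1 + (-815*n/8 + J*(665 - J)/8) = 1 - 815*n/8 + J*(665 - J)/8)
Y(-226, -660)/(-7101805) = (1 - 815/8*(-660) - ⅛*(-226)² + (665/8)*(-226))/(-7101805) = (1 + 134475/2 - ⅛*51076 - 75145/4)*(-1/7101805) = (1 + 134475/2 - 12769/2 - 75145/4)*(-1/7101805) = (168271/4)*(-1/7101805) = -168271/28407220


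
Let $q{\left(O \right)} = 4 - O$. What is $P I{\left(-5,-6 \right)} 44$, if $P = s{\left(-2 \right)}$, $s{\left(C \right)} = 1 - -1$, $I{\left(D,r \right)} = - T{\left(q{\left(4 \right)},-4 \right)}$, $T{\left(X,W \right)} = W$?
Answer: $352$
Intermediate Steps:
$I{\left(D,r \right)} = 4$ ($I{\left(D,r \right)} = \left(-1\right) \left(-4\right) = 4$)
$s{\left(C \right)} = 2$ ($s{\left(C \right)} = 1 + 1 = 2$)
$P = 2$
$P I{\left(-5,-6 \right)} 44 = 2 \cdot 4 \cdot 44 = 8 \cdot 44 = 352$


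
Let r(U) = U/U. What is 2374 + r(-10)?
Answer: 2375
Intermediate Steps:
r(U) = 1
2374 + r(-10) = 2374 + 1 = 2375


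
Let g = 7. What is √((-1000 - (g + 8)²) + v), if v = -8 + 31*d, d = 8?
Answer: I*√985 ≈ 31.385*I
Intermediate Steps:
v = 240 (v = -8 + 31*8 = -8 + 248 = 240)
√((-1000 - (g + 8)²) + v) = √((-1000 - (7 + 8)²) + 240) = √((-1000 - 1*15²) + 240) = √((-1000 - 1*225) + 240) = √((-1000 - 225) + 240) = √(-1225 + 240) = √(-985) = I*√985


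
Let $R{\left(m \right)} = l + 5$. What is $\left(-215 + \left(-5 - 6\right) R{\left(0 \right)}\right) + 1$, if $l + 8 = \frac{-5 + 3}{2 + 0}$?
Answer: $-170$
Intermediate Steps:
$l = -9$ ($l = -8 + \frac{-5 + 3}{2 + 0} = -8 - \frac{2}{2} = -8 - 1 = -9$)
$R{\left(m \right)} = -4$ ($R{\left(m \right)} = -9 + 5 = -4$)
$\left(-215 + \left(-5 - 6\right) R{\left(0 \right)}\right) + 1 = \left(-215 + \left(-5 - 6\right) \left(-4\right)\right) + 1 = \left(-215 - -44\right) + 1 = \left(-215 + 44\right) + 1 = -171 + 1 = -170$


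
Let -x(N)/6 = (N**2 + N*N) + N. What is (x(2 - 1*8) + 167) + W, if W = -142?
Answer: -371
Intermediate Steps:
x(N) = -12*N**2 - 6*N (x(N) = -6*((N**2 + N*N) + N) = -6*((N**2 + N**2) + N) = -6*(2*N**2 + N) = -6*(N + 2*N**2) = -12*N**2 - 6*N)
(x(2 - 1*8) + 167) + W = (-6*(2 - 1*8)*(1 + 2*(2 - 1*8)) + 167) - 142 = (-6*(2 - 8)*(1 + 2*(2 - 8)) + 167) - 142 = (-6*(-6)*(1 + 2*(-6)) + 167) - 142 = (-6*(-6)*(1 - 12) + 167) - 142 = (-6*(-6)*(-11) + 167) - 142 = (-396 + 167) - 142 = -229 - 142 = -371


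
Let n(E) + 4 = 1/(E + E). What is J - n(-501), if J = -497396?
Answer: -498386783/1002 ≈ -4.9739e+5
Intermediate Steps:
n(E) = -4 + 1/(2*E) (n(E) = -4 + 1/(E + E) = -4 + 1/(2*E))
J - n(-501) = -497396 - (-4 + (½)/(-501)) = -497396 - (-4 + (½)*(-1/501)) = -497396 - (-4 - 1/1002) = -497396 - 1*(-4009/1002) = -497396 + 4009/1002 = -498386783/1002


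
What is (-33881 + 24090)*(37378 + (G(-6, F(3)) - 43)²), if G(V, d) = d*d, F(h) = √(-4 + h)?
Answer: -384923374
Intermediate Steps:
G(V, d) = d²
(-33881 + 24090)*(37378 + (G(-6, F(3)) - 43)²) = (-33881 + 24090)*(37378 + ((√(-4 + 3))² - 43)²) = -9791*(37378 + ((√(-1))² - 43)²) = -9791*(37378 + (I² - 43)²) = -9791*(37378 + (-1 - 43)²) = -9791*(37378 + (-44)²) = -9791*(37378 + 1936) = -9791*39314 = -384923374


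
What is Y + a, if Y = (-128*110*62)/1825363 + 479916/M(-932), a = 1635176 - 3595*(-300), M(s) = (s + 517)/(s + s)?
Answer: 3688581775265532/757525645 ≈ 4.8692e+6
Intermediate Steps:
M(s) = (517 + s)/(2*s) (M(s) = (517 + s)/((2*s)) = (517 + s)*(1/(2*s)) = (517 + s)/(2*s))
a = 2713676 (a = 1635176 - 1*(-1078500) = 1635176 + 1078500 = 2713676)
Y = 1632902613044512/757525645 (Y = (-128*110*62)/1825363 + 479916/(((½)*(517 - 932)/(-932))) = -14080*62*(1/1825363) + 479916/(((½)*(-1/932)*(-415))) = -872960*1/1825363 + 479916/(415/1864) = -872960/1825363 + 479916*(1864/415) = -872960/1825363 + 894563424/415 = 1632902613044512/757525645 ≈ 2.1556e+6)
Y + a = 1632902613044512/757525645 + 2713676 = 3688581775265532/757525645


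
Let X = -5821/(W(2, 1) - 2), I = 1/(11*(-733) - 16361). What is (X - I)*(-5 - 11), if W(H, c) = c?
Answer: -284344210/3053 ≈ -93136.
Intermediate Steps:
I = -1/24424 (I = 1/(-8063 - 16361) = 1/(-24424) = -1/24424 ≈ -4.0943e-5)
X = 5821 (X = -5821/(1 - 2) = -5821/(-1) = -5821*(-1) = 5821)
(X - I)*(-5 - 11) = (5821 - 1*(-1/24424))*(-5 - 11) = (5821 + 1/24424)*(-16) = (142172105/24424)*(-16) = -284344210/3053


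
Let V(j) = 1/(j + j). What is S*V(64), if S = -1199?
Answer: -1199/128 ≈ -9.3672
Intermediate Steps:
V(j) = 1/(2*j)
S*V(64) = -1199/(2*64) = -1199*1/128 = -1199/128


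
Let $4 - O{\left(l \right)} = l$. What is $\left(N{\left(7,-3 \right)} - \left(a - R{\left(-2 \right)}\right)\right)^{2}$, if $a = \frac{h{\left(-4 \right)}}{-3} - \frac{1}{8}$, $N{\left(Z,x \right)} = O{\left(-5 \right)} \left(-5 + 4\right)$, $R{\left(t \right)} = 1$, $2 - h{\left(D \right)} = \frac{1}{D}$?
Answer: $\frac{3249}{64} \approx 50.766$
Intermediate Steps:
$O{\left(l \right)} = 4 - l$
$h{\left(D \right)} = 2 - \frac{1}{D}$
$N{\left(Z,x \right)} = -9$ ($N{\left(Z,x \right)} = \left(4 - -5\right) \left(-5 + 4\right) = \left(4 + 5\right) \left(-1\right) = 9 \left(-1\right) = -9$)
$a = - \frac{7}{8}$ ($a = \frac{2 - \frac{1}{-4}}{-3} - \frac{1}{8} = \left(2 - - \frac{1}{4}\right) \left(- \frac{1}{3}\right) - \frac{1}{8} = \left(2 + \frac{1}{4}\right) \left(- \frac{1}{3}\right) - \frac{1}{8} = \frac{9}{4} \left(- \frac{1}{3}\right) - \frac{1}{8} = - \frac{3}{4} - \frac{1}{8} = - \frac{7}{8} \approx -0.875$)
$\left(N{\left(7,-3 \right)} - \left(a - R{\left(-2 \right)}\right)\right)^{2} = \left(-9 + \left(1 - - \frac{7}{8}\right)\right)^{2} = \left(-9 + \left(1 + \frac{7}{8}\right)\right)^{2} = \left(-9 + \frac{15}{8}\right)^{2} = \left(- \frac{57}{8}\right)^{2} = \frac{3249}{64}$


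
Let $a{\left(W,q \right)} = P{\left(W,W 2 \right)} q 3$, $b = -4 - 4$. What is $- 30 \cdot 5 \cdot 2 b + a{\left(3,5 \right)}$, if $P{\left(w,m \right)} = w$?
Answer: $2445$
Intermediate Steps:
$b = -8$ ($b = -4 - 4 = -8$)
$a{\left(W,q \right)} = 3 W q$ ($a{\left(W,q \right)} = W q 3 = 3 W q$)
$- 30 \cdot 5 \cdot 2 b + a{\left(3,5 \right)} = - 30 \cdot 5 \cdot 2 \left(-8\right) + 3 \cdot 3 \cdot 5 = - 30 \cdot 10 \left(-8\right) + 45 = \left(-30\right) \left(-80\right) + 45 = 2400 + 45 = 2445$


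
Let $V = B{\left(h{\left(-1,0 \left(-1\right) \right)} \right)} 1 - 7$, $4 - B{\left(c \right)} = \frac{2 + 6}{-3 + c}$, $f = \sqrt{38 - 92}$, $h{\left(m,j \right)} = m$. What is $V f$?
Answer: $- 3 i \sqrt{6} \approx - 7.3485 i$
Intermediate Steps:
$f = 3 i \sqrt{6}$ ($f = \sqrt{-54} = 3 i \sqrt{6} \approx 7.3485 i$)
$B{\left(c \right)} = 4 - \frac{8}{-3 + c}$ ($B{\left(c \right)} = 4 - \frac{2 + 6}{-3 + c} = 4 - \frac{8}{-3 + c}$)
$V = -1$ ($V = \frac{4 \left(-5 - 1\right)}{-3 - 1} \cdot 1 - 7 = 4 \frac{1}{-4} \left(-6\right) 1 - 7 = 4 \left(- \frac{1}{4}\right) \left(-6\right) 1 - 7 = 6 \cdot 1 - 7 = 6 - 7 = -1$)
$V f = - 3 i \sqrt{6}$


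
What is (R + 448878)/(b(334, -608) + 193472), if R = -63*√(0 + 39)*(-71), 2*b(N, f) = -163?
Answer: 299252/128927 + 2982*√39/128927 ≈ 2.4655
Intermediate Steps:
b(N, f) = -163/2 (b(N, f) = (½)*(-163) = -163/2)
R = 4473*√39 (R = -63*√39*(-71) = 4473*√39 ≈ 27934.)
(R + 448878)/(b(334, -608) + 193472) = (4473*√39 + 448878)/(-163/2 + 193472) = (448878 + 4473*√39)/(386781/2) = (448878 + 4473*√39)*(2/386781) = 299252/128927 + 2982*√39/128927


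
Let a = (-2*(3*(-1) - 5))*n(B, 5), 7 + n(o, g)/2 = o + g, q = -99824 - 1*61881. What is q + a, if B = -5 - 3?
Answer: -162025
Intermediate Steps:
B = -8
q = -161705 (q = -99824 - 61881 = -161705)
n(o, g) = -14 + 2*g + 2*o (n(o, g) = -14 + 2*(o + g) = -14 + 2*(g + o) = -14 + (2*g + 2*o) = -14 + 2*g + 2*o)
a = -320 (a = (-2*(3*(-1) - 5))*(-14 + 2*5 + 2*(-8)) = (-2*(-3 - 5))*(-14 + 10 - 16) = -2*(-8)*(-20) = 16*(-20) = -320)
q + a = -161705 - 320 = -162025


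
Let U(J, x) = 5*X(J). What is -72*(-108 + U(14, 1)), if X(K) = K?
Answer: 2736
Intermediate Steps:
U(J, x) = 5*J
-72*(-108 + U(14, 1)) = -72*(-108 + 5*14) = -72*(-108 + 70) = -72*(-38) = 2736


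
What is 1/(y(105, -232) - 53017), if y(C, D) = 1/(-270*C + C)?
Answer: -28245/1497465166 ≈ -1.8862e-5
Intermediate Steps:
y(C, D) = -1/(269*C) (y(C, D) = 1/(-269*C) = -1/(269*C))
1/(y(105, -232) - 53017) = 1/(-1/269/105 - 53017) = 1/(-1/269*1/105 - 53017) = 1/(-1/28245 - 53017) = 1/(-1497465166/28245) = -28245/1497465166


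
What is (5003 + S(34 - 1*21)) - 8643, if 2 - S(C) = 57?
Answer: -3695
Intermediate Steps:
S(C) = -55 (S(C) = 2 - 1*57 = 2 - 57 = -55)
(5003 + S(34 - 1*21)) - 8643 = (5003 - 55) - 8643 = 4948 - 8643 = -3695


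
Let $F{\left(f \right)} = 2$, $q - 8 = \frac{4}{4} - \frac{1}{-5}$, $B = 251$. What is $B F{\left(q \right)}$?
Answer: $502$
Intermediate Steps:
$q = \frac{46}{5}$ ($q = 8 + \left(\frac{4}{4} - \frac{1}{-5}\right) = 8 + \left(4 \cdot \frac{1}{4} - - \frac{1}{5}\right) = 8 + \left(1 + \frac{1}{5}\right) = 8 + \frac{6}{5} = \frac{46}{5} \approx 9.2$)
$B F{\left(q \right)} = 251 \cdot 2 = 502$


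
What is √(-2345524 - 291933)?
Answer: I*√2637457 ≈ 1624.0*I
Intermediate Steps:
√(-2345524 - 291933) = √(-2637457) = I*√2637457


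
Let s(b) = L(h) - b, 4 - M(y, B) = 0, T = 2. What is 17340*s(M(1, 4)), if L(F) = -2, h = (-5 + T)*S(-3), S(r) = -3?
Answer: -104040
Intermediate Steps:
M(y, B) = 4 (M(y, B) = 4 - 1*0 = 4 + 0 = 4)
h = 9 (h = (-5 + 2)*(-3) = -3*(-3) = 9)
s(b) = -2 - b
17340*s(M(1, 4)) = 17340*(-2 - 1*4) = 17340*(-2 - 4) = 17340*(-6) = -104040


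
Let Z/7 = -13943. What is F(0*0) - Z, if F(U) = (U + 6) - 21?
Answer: 97586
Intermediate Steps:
Z = -97601 (Z = 7*(-13943) = -97601)
F(U) = -15 + U (F(U) = (6 + U) - 21 = -15 + U)
F(0*0) - Z = (-15 + 0*0) - 1*(-97601) = (-15 + 0) + 97601 = -15 + 97601 = 97586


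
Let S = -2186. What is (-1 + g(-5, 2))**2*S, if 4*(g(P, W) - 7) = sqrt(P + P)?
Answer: -309319/4 - 6558*I*sqrt(10) ≈ -77330.0 - 20738.0*I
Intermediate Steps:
g(P, W) = 7 + sqrt(2)*sqrt(P)/4 (g(P, W) = 7 + sqrt(P + P)/4 = 7 + sqrt(2*P)/4 = 7 + (sqrt(2)*sqrt(P))/4 = 7 + sqrt(2)*sqrt(P)/4)
(-1 + g(-5, 2))**2*S = (-1 + (7 + sqrt(2)*sqrt(-5)/4))**2*(-2186) = (-1 + (7 + sqrt(2)*(I*sqrt(5))/4))**2*(-2186) = (-1 + (7 + I*sqrt(10)/4))**2*(-2186) = (6 + I*sqrt(10)/4)**2*(-2186) = -2186*(6 + I*sqrt(10)/4)**2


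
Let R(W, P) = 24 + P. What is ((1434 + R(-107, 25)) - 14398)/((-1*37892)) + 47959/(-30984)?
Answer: -354276017/293511432 ≈ -1.2070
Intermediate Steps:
((1434 + R(-107, 25)) - 14398)/((-1*37892)) + 47959/(-30984) = ((1434 + (24 + 25)) - 14398)/((-1*37892)) + 47959/(-30984) = ((1434 + 49) - 14398)/(-37892) + 47959*(-1/30984) = (1483 - 14398)*(-1/37892) - 47959/30984 = -12915*(-1/37892) - 47959/30984 = 12915/37892 - 47959/30984 = -354276017/293511432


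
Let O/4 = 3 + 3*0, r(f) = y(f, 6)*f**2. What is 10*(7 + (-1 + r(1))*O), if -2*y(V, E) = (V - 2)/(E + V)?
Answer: -290/7 ≈ -41.429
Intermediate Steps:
y(V, E) = -(-2 + V)/(2*(E + V)) (y(V, E) = -(V - 2)/(2*(E + V)) = -(-2 + V)/(2*(E + V)))
r(f) = f**2*(1 - f/2)/(6 + f) (r(f) = ((1 - f/2)/(6 + f))*f**2 = f**2*(1 - f/2)/(6 + f))
O = 12 (O = 4*(3 + 3*0) = 4*(3 + 0) = 4*3 = 12)
10*(7 + (-1 + r(1))*O) = 10*(7 + (-1 + (1/2)*1**2*(2 - 1*1)/(6 + 1))*12) = 10*(7 + (-1 + (1/2)*1*(2 - 1)/7)*12) = 10*(7 + (-1 + (1/2)*1*(1/7)*1)*12) = 10*(7 + (-1 + 1/14)*12) = 10*(7 - 13/14*12) = 10*(7 - 78/7) = 10*(-29/7) = -290/7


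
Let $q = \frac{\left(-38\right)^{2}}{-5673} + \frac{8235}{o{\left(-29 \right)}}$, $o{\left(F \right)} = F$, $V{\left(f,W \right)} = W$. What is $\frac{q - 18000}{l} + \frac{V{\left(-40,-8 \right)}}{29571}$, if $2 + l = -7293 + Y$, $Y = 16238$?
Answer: $- \frac{29654420411983}{14502362909067} \approx -2.0448$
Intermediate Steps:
$q = - \frac{46759031}{164517}$ ($q = \frac{\left(-38\right)^{2}}{-5673} + \frac{8235}{-29} = 1444 \left(- \frac{1}{5673}\right) + 8235 \left(- \frac{1}{29}\right) = - \frac{1444}{5673} - \frac{8235}{29} = - \frac{46759031}{164517} \approx -284.22$)
$l = 8943$ ($l = -2 + \left(-7293 + 16238\right) = -2 + 8945 = 8943$)
$\frac{q - 18000}{l} + \frac{V{\left(-40,-8 \right)}}{29571} = \frac{- \frac{46759031}{164517} - 18000}{8943} - \frac{8}{29571} = \left(- \frac{3008065031}{164517}\right) \frac{1}{8943} - \frac{8}{29571} = - \frac{3008065031}{1471275531} - \frac{8}{29571} = - \frac{29654420411983}{14502362909067}$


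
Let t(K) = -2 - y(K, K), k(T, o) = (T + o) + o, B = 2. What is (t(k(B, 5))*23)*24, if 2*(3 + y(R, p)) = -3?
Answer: 1380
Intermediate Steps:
y(R, p) = -9/2 (y(R, p) = -3 + (½)*(-3) = -3 - 3/2 = -9/2)
k(T, o) = T + 2*o
t(K) = 5/2 (t(K) = -2 - 1*(-9/2) = -2 + 9/2 = 5/2)
(t(k(B, 5))*23)*24 = ((5/2)*23)*24 = (115/2)*24 = 1380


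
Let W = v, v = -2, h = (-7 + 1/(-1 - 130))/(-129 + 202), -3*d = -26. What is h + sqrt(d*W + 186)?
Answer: -918/9563 + sqrt(1518)/3 ≈ 12.891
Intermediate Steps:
d = 26/3 (d = -1/3*(-26) = 26/3 ≈ 8.6667)
h = -918/9563 (h = (-7 + 1/(-131))/73 = (-7 - 1/131)*(1/73) = -918/131*1/73 = -918/9563 ≈ -0.095995)
W = -2
h + sqrt(d*W + 186) = -918/9563 + sqrt((26/3)*(-2) + 186) = -918/9563 + sqrt(-52/3 + 186) = -918/9563 + sqrt(506/3) = -918/9563 + sqrt(1518)/3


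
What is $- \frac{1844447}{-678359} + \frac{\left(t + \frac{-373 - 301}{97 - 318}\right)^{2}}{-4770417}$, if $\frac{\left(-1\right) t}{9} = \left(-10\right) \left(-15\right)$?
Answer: $\frac{33602837150353925}{14368379744167293} \approx 2.3387$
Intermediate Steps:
$t = -1350$ ($t = - 9 \left(\left(-10\right) \left(-15\right)\right) = \left(-9\right) 150 = -1350$)
$- \frac{1844447}{-678359} + \frac{\left(t + \frac{-373 - 301}{97 - 318}\right)^{2}}{-4770417} = - \frac{1844447}{-678359} + \frac{\left(-1350 + \frac{-373 - 301}{97 - 318}\right)^{2}}{-4770417} = \left(-1844447\right) \left(- \frac{1}{678359}\right) + \left(-1350 - \frac{674}{-221}\right)^{2} \left(- \frac{1}{4770417}\right) = \frac{167677}{61669} + \left(-1350 - - \frac{674}{221}\right)^{2} \left(- \frac{1}{4770417}\right) = \frac{167677}{61669} + \left(-1350 + \frac{674}{221}\right)^{2} \left(- \frac{1}{4770417}\right) = \frac{167677}{61669} + \left(- \frac{297676}{221}\right)^{2} \left(- \frac{1}{4770417}\right) = \frac{167677}{61669} + \frac{88611000976}{48841} \left(- \frac{1}{4770417}\right) = \frac{167677}{61669} - \frac{88611000976}{232991936697} = \frac{33602837150353925}{14368379744167293}$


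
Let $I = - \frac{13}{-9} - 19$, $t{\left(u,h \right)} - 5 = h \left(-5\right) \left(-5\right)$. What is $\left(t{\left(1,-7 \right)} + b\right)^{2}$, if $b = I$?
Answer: $\frac{2849344}{81} \approx 35177.0$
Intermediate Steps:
$t{\left(u,h \right)} = 5 + 25 h$ ($t{\left(u,h \right)} = 5 + h \left(-5\right) \left(-5\right) = 5 + - 5 h \left(-5\right) = 5 + 25 h$)
$I = - \frac{158}{9}$ ($I = \left(-13\right) \left(- \frac{1}{9}\right) - 19 = \frac{13}{9} - 19 = - \frac{158}{9} \approx -17.556$)
$b = - \frac{158}{9} \approx -17.556$
$\left(t{\left(1,-7 \right)} + b\right)^{2} = \left(\left(5 + 25 \left(-7\right)\right) - \frac{158}{9}\right)^{2} = \left(\left(5 - 175\right) - \frac{158}{9}\right)^{2} = \left(-170 - \frac{158}{9}\right)^{2} = \left(- \frac{1688}{9}\right)^{2} = \frac{2849344}{81}$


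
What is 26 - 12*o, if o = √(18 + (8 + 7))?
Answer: 26 - 12*√33 ≈ -42.935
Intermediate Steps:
o = √33 (o = √(18 + 15) = √33 ≈ 5.7446)
26 - 12*o = 26 - 12*√33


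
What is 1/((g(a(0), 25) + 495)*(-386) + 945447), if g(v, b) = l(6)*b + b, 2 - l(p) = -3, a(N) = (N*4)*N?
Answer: 1/696477 ≈ 1.4358e-6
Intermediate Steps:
a(N) = 4*N² (a(N) = (4*N)*N = 4*N²)
l(p) = 5 (l(p) = 2 - 1*(-3) = 2 + 3 = 5)
g(v, b) = 6*b (g(v, b) = 5*b + b = 6*b)
1/((g(a(0), 25) + 495)*(-386) + 945447) = 1/((6*25 + 495)*(-386) + 945447) = 1/((150 + 495)*(-386) + 945447) = 1/(645*(-386) + 945447) = 1/(-248970 + 945447) = 1/696477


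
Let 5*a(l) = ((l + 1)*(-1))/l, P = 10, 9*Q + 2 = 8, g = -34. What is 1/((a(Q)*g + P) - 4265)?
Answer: -1/4238 ≈ -0.00023596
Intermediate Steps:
Q = 2/3 (Q = -2/9 + (1/9)*8 = -2/9 + 8/9 = 2/3 ≈ 0.66667)
a(l) = (-1 - l)/(5*l) (a(l) = (((l + 1)*(-1))/l)/5 = (((1 + l)*(-1))/l)/5 = ((-1 - l)/l)/5 = (-1 - l)/(5*l))
1/((a(Q)*g + P) - 4265) = 1/((((-1 - 1*2/3)/(5*(2/3)))*(-34) + 10) - 4265) = 1/((((1/5)*(3/2)*(-1 - 2/3))*(-34) + 10) - 4265) = 1/((((1/5)*(3/2)*(-5/3))*(-34) + 10) - 4265) = 1/((-1/2*(-34) + 10) - 4265) = 1/((17 + 10) - 4265) = 1/(27 - 4265) = 1/(-4238) = -1/4238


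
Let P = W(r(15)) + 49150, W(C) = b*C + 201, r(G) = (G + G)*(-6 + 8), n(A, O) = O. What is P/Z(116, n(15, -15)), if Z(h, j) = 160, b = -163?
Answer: 39571/160 ≈ 247.32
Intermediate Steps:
r(G) = 4*G (r(G) = (2*G)*2 = 4*G)
W(C) = 201 - 163*C (W(C) = -163*C + 201 = 201 - 163*C)
P = 39571 (P = (201 - 652*15) + 49150 = (201 - 163*60) + 49150 = (201 - 9780) + 49150 = -9579 + 49150 = 39571)
P/Z(116, n(15, -15)) = 39571/160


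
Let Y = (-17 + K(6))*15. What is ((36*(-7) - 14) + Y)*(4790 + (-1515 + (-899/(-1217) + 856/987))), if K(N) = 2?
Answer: -1932473032390/1201179 ≈ -1.6088e+6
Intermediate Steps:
Y = -225 (Y = (-17 + 2)*15 = -15*15 = -225)
((36*(-7) - 14) + Y)*(4790 + (-1515 + (-899/(-1217) + 856/987))) = ((36*(-7) - 14) - 225)*(4790 + (-1515 + (-899/(-1217) + 856/987))) = ((-252 - 14) - 225)*(4790 + (-1515 + (-899*(-1/1217) + 856*(1/987)))) = (-266 - 225)*(4790 + (-1515 + (899/1217 + 856/987))) = -491*(4790 + (-1515 + 1929065/1201179)) = -491*(4790 - 1817857120/1201179) = -491*3935790290/1201179 = -1932473032390/1201179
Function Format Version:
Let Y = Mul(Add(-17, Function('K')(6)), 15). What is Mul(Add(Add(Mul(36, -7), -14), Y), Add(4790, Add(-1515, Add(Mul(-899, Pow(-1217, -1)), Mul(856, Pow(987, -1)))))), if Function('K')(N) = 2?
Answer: Rational(-1932473032390, 1201179) ≈ -1.6088e+6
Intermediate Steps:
Y = -225 (Y = Mul(Add(-17, 2), 15) = Mul(-15, 15) = -225)
Mul(Add(Add(Mul(36, -7), -14), Y), Add(4790, Add(-1515, Add(Mul(-899, Pow(-1217, -1)), Mul(856, Pow(987, -1)))))) = Mul(Add(Add(Mul(36, -7), -14), -225), Add(4790, Add(-1515, Add(Mul(-899, Pow(-1217, -1)), Mul(856, Pow(987, -1)))))) = Mul(Add(Add(-252, -14), -225), Add(4790, Add(-1515, Add(Mul(-899, Rational(-1, 1217)), Mul(856, Rational(1, 987)))))) = Mul(Add(-266, -225), Add(4790, Add(-1515, Add(Rational(899, 1217), Rational(856, 987))))) = Mul(-491, Add(4790, Add(-1515, Rational(1929065, 1201179)))) = Mul(-491, Add(4790, Rational(-1817857120, 1201179))) = Mul(-491, Rational(3935790290, 1201179)) = Rational(-1932473032390, 1201179)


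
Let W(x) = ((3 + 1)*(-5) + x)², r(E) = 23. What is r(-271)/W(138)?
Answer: 23/13924 ≈ 0.0016518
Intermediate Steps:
W(x) = (-20 + x)² (W(x) = (4*(-5) + x)² = (-20 + x)²)
r(-271)/W(138) = 23/((-20 + 138)²) = 23/(118²) = 23/13924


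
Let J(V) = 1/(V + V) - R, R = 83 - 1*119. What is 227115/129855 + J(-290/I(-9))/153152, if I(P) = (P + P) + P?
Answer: 1345128162459/768985381120 ≈ 1.7492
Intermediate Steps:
R = -36 (R = 83 - 119 = -36)
I(P) = 3*P (I(P) = 2*P + P = 3*P)
J(V) = 36 + 1/(2*V) (J(V) = 1/(V + V) - 1*(-36) = 1/(2*V) + 36 = 36 + 1/(2*V))
227115/129855 + J(-290/I(-9))/153152 = 227115/129855 + (36 + 1/(2*((-290/(3*(-9))))))/153152 = 227115*(1/129855) + (36 + 1/(2*((-290/(-27)))))*(1/153152) = 15141/8657 + (36 + 1/(2*((-290*(-1/27)))))*(1/153152) = 15141/8657 + (36 + 1/(2*(290/27)))*(1/153152) = 15141/8657 + (36 + (½)*(27/290))*(1/153152) = 15141/8657 + (36 + 27/580)*(1/153152) = 15141/8657 + (20907/580)*(1/153152) = 15141/8657 + 20907/88828160 = 1345128162459/768985381120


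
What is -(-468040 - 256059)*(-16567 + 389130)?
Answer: 269772495737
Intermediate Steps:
-(-468040 - 256059)*(-16567 + 389130) = -(-724099)*372563 = -1*(-269772495737) = 269772495737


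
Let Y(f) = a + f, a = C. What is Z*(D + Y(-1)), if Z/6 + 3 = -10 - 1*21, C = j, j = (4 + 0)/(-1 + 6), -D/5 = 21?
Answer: 107304/5 ≈ 21461.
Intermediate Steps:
D = -105 (D = -5*21 = -105)
j = ⅘ (j = 4/5 = 4*(⅕) = ⅘ ≈ 0.80000)
C = ⅘ ≈ 0.80000
Z = -204 (Z = -18 + 6*(-10 - 1*21) = -18 + 6*(-10 - 21) = -18 + 6*(-31) = -18 - 186 = -204)
a = ⅘ ≈ 0.80000
Y(f) = ⅘ + f
Z*(D + Y(-1)) = -204*(-105 + (⅘ - 1)) = -204*(-105 - ⅕) = -204*(-526/5) = 107304/5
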